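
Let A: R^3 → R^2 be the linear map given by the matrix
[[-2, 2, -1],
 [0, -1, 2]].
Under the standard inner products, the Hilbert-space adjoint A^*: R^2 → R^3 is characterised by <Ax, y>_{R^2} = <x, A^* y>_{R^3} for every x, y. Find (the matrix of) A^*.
A^* = A^T =
[[-2, 0],
 [2, -1],
 [-1, 2]]

For real matrices with standard dot products, the defining identity <Ax, y> = <x, A^* y> gives (Ax)^T y = x^T (A^*) y, i.e. x^T A^T y = x^T (A^*) y. Since this holds for all x, y, we must have A^* = A^T. Therefore
A^* =
[[-2, 0],
 [2, -1],
 [-1, 2]].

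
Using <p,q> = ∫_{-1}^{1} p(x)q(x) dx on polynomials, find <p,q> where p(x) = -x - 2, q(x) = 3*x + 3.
<p,q> = -14

Expand the product: p(x)·q(x) = -3*x^2 - 9*x - 6.
∫_{-1}^{1} of each monomial x^k gives [2/(k+1) if k even, 0 if k odd]. Integrating term-by-term (or equivalently evaluating the antiderivative F(x) = -x^3 - 9*x^2/2 - 6*x at the endpoints):
  F(1) − F(−1) = -23/2 − (5/2) = -14.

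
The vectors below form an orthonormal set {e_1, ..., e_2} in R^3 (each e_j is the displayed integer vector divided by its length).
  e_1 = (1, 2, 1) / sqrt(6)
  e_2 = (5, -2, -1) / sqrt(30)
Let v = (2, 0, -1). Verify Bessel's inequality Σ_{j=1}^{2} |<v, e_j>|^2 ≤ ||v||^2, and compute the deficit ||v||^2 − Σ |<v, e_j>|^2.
Σ |<v, e_j>|^2 = 21/5; ||v||^2 = 5; deficit = 4/5

Write each e_j = u_j / sqrt(<u_j, u_j>) where u_j is the displayed integer vector. Then <v, e_j> = <v, u_j> / sqrt(<u_j, u_j>), so |<v, e_j>|^2 = <v, u_j>^2 / <u_j, u_j>.
Coefficients: <v, e_1> = 1/sqrt(6), <v, e_2> = 11/sqrt(30).
Square and sum: Σ |<v, e_j>|^2 = 21/5.
Compute ||v||^2 = v·v = 5.
Deficit = 5 − 21/5 = 4/5 ≥ 0, confirming Bessel's inequality. (The deficit equals ||v − Σ <v,e_j> e_j||^2, the squared distance from v to span{e_j}.)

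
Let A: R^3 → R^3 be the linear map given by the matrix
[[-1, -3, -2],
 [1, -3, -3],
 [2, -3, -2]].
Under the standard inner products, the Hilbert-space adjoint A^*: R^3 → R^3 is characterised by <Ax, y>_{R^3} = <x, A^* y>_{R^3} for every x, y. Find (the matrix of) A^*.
A^* = A^T =
[[-1, 1, 2],
 [-3, -3, -3],
 [-2, -3, -2]]

For real matrices with standard dot products, the defining identity <Ax, y> = <x, A^* y> gives (Ax)^T y = x^T (A^*) y, i.e. x^T A^T y = x^T (A^*) y. Since this holds for all x, y, we must have A^* = A^T. Therefore
A^* =
[[-1, 1, 2],
 [-3, -3, -3],
 [-2, -3, -2]].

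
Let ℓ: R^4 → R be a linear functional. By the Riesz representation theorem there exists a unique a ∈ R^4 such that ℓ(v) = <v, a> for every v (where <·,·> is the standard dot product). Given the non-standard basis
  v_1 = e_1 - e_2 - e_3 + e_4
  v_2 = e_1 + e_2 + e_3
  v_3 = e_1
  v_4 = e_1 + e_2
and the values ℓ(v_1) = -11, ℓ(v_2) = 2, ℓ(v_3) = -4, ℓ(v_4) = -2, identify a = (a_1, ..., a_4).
a = (-4, 2, 4, -1)

Write a = (a_1, ..., a_4) in the standard basis. For each basis vector v_i, ℓ(v_i) = <v_i, a> is a linear equation in the a_j's. Collect the n equations into a matrix system V a = ℓ, where row i of V is v_i (expressed in the standard basis). Since V is invertible (lower-triangular with 1s on the diagonal, up to permutation), solve by back-substitution:
  V =
[[1, -1, -1, 1],
 [1, 1, 1, 0],
 [1, 0, 0, 0],
 [1, 1, 0, 0]]
  V a = (-11, 2, -4, -2)
Solving gives a = (-4, 2, 4, -1).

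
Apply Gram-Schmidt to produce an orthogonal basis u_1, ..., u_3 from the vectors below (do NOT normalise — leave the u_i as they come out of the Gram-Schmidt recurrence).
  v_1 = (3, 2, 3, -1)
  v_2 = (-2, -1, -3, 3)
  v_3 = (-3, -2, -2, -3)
Orthogonal basis:
  u_1 = (3, 2, 3, -1)
  u_2 = (14/23, 17/23, -9/23, 49/23)
  u_3 = (7/129, 73/129, -23/43, -40/129)

Apply the Gram-Schmidt recurrence
  u_1 = v_1
  u_i = v_i − Σ_{j<i} ((v_i · u_j) / (u_j · u_j)) · u_j.

Step by step this gives:
  u_1 = (3, 2, 3, -1)
  u_2 = (14/23, 17/23, -9/23, 49/23)
  u_3 = (7/129, 73/129, -23/43, -40/129)

Orthogonality check:
  u_2 · u_1 = 0 (should be 0)
  u_3 · u_1 = 0 (should be 0)
  u_3 · u_2 = 0 (should be 0)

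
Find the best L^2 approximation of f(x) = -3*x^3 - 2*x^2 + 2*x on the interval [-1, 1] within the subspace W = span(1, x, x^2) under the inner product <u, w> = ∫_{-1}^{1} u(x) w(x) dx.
g(x) = -2*x^2 + x/5

The best approximation g ∈ W is the orthogonal projection of f onto W. Writing g = a_0 + a_1 x + a_2 x^2, the coefficients solve the normal equations G · a = b where
  G_{ij} = <φ_i, φ_j> and b_i = <f, φ_i>, with φ_0 = 1, φ_1 = x, φ_2 = x^2.
G =
  [2, 0, 2/3]
  [0, 2/3, 0]
  [2/3, 0, 2/5],
b = (-4/3, 2/15, -4/5).
Solving gives a_0 = 0, a_1 = 1/5, a_2 = -2, so
  g(x) = -2*x^2 + x/5.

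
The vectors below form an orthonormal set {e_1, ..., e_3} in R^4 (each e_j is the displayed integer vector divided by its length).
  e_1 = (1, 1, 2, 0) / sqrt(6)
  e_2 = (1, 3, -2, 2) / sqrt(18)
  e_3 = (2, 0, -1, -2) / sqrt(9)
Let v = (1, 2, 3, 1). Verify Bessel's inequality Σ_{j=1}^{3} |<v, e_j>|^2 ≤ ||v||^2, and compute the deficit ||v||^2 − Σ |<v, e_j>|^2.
Σ |<v, e_j>|^2 = 15; ||v||^2 = 15; deficit = 0

Write each e_j = u_j / sqrt(<u_j, u_j>) where u_j is the displayed integer vector. Then <v, e_j> = <v, u_j> / sqrt(<u_j, u_j>), so |<v, e_j>|^2 = <v, u_j>^2 / <u_j, u_j>.
Coefficients: <v, e_1> = 9/sqrt(6), <v, e_2> = 3/sqrt(18), <v, e_3> = -3/sqrt(9).
Square and sum: Σ |<v, e_j>|^2 = 15.
Compute ||v||^2 = v·v = 15.
Deficit = 15 − 15 = 0 ≥ 0, confirming Bessel's inequality. (The deficit equals ||v − Σ <v,e_j> e_j||^2, the squared distance from v to span{e_j}.)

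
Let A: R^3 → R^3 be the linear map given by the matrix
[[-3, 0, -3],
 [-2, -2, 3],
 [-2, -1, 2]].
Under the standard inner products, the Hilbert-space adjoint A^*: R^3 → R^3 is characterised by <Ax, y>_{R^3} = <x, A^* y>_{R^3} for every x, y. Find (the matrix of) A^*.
A^* = A^T =
[[-3, -2, -2],
 [0, -2, -1],
 [-3, 3, 2]]

For real matrices with standard dot products, the defining identity <Ax, y> = <x, A^* y> gives (Ax)^T y = x^T (A^*) y, i.e. x^T A^T y = x^T (A^*) y. Since this holds for all x, y, we must have A^* = A^T. Therefore
A^* =
[[-3, -2, -2],
 [0, -2, -1],
 [-3, 3, 2]].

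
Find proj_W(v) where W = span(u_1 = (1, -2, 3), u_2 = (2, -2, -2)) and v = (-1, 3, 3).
proj_W(v) = (-46/21, 43/21, 58/21)

Set up U = [u_1 | ... | u_2] ∈ R^(3×2). The projector onto W = col(U) is P = U (U^T U)^(-1) U^T.
Compute U^T U =
  [14, 0]
  [0, 12],
and U^T v = (2, -14).
Solve U^T U · c = U^T v for the coefficients: c = (1/7, -7/6). The projection is proj_W(v) = U c.
Check: (v - proj_W(v)) · u_1 = 0  (should be 0).
Check: (v - proj_W(v)) · u_2 = 0  (should be 0).
Result: proj_W(v) = (-46/21, 43/21, 58/21).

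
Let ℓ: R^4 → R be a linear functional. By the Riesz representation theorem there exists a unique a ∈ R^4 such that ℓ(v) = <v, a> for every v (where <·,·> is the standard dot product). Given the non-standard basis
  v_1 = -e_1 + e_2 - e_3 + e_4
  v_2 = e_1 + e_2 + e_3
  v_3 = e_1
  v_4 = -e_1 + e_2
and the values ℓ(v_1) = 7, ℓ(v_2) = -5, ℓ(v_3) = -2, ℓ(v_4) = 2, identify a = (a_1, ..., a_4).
a = (-2, 0, -3, 2)

Write a = (a_1, ..., a_4) in the standard basis. For each basis vector v_i, ℓ(v_i) = <v_i, a> is a linear equation in the a_j's. Collect the n equations into a matrix system V a = ℓ, where row i of V is v_i (expressed in the standard basis). Since V is invertible (lower-triangular with 1s on the diagonal, up to permutation), solve by back-substitution:
  V =
[[-1, 1, -1, 1],
 [1, 1, 1, 0],
 [1, 0, 0, 0],
 [-1, 1, 0, 0]]
  V a = (7, -5, -2, 2)
Solving gives a = (-2, 0, -3, 2).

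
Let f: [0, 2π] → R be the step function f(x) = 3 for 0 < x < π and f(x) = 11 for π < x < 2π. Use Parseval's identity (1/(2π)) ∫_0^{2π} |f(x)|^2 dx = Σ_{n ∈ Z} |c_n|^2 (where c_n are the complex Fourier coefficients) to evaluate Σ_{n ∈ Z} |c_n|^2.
Σ |c_n|^2 = 65

Parseval equates the L^2 energy of f (normalised by 1/(2π)) with the ℓ^2 sum of its Fourier coefficients: (1/(2π)) ∫_0^{2π} |f|^2 = Σ |c_n|^2.
Compute the left side: (1/(2π)) [∫_0^π 3^2 dx + ∫_π^{2π} 11^2 dx] = (1/(2π)) · (9π + 121π) = (9 + 121)/2 = 65.
So Σ_{n ∈ Z} |c_n|^2 = 65.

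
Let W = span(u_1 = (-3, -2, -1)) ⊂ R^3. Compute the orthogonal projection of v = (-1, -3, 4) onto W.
proj_W(v) = (-15/14, -5/7, -5/14)

Set up U = [u_1 | ... | u_1] ∈ R^(3×1). The projector onto W = col(U) is P = U (U^T U)^(-1) U^T.
Compute U^T U =
  [14],
and U^T v = (5).
Solve U^T U · c = U^T v for the coefficients: c = (5/14). The projection is proj_W(v) = U c.
Check: (v - proj_W(v)) · u_1 = 0  (should be 0).
Result: proj_W(v) = (-15/14, -5/7, -5/14).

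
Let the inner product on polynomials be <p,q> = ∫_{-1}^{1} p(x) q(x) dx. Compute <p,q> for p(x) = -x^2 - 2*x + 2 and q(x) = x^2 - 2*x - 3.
<p,q> = -32/5

Expand the product: p(x)·q(x) = -x^4 + 9*x^2 + 2*x - 6.
∫_{-1}^{1} of each monomial x^k gives [2/(k+1) if k even, 0 if k odd]. Integrating term-by-term (or equivalently evaluating the antiderivative F(x) = -x^5/5 + 3*x^3 + x^2 - 6*x at the endpoints):
  F(1) − F(−1) = -11/5 − (21/5) = -32/5.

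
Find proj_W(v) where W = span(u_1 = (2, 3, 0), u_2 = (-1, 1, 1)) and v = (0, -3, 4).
proj_W(v) = (-39/19, -31/19, 11/19)

Set up U = [u_1 | ... | u_2] ∈ R^(3×2). The projector onto W = col(U) is P = U (U^T U)^(-1) U^T.
Compute U^T U =
  [13, 1]
  [1, 3],
and U^T v = (-9, 1).
Solve U^T U · c = U^T v for the coefficients: c = (-14/19, 11/19). The projection is proj_W(v) = U c.
Check: (v - proj_W(v)) · u_1 = 0  (should be 0).
Check: (v - proj_W(v)) · u_2 = 0  (should be 0).
Result: proj_W(v) = (-39/19, -31/19, 11/19).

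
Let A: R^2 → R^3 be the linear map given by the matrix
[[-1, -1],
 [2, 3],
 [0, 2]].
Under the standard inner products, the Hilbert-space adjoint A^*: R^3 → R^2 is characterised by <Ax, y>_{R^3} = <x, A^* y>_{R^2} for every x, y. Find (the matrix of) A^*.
A^* = A^T =
[[-1, 2, 0],
 [-1, 3, 2]]

For real matrices with standard dot products, the defining identity <Ax, y> = <x, A^* y> gives (Ax)^T y = x^T (A^*) y, i.e. x^T A^T y = x^T (A^*) y. Since this holds for all x, y, we must have A^* = A^T. Therefore
A^* =
[[-1, 2, 0],
 [-1, 3, 2]].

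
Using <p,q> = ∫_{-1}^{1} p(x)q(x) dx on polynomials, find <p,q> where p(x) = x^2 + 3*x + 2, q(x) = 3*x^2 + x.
<p,q> = 36/5

Expand the product: p(x)·q(x) = 3*x^4 + 10*x^3 + 9*x^2 + 2*x.
∫_{-1}^{1} of each monomial x^k gives [2/(k+1) if k even, 0 if k odd]. Integrating term-by-term (or equivalently evaluating the antiderivative F(x) = 3*x^5/5 + 5*x^4/2 + 3*x^3 + x^2 at the endpoints):
  F(1) − F(−1) = 71/10 − (-1/10) = 36/5.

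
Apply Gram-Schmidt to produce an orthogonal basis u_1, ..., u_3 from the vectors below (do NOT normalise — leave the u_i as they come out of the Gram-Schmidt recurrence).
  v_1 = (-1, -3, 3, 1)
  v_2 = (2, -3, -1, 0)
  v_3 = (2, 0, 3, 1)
Orthogonal basis:
  u_1 = (-1, -3, 3, 1)
  u_2 = (11/5, -12/5, -8/5, -1/5)
  u_3 = (5/2, 12/11, 19/11, 13/22)

Apply the Gram-Schmidt recurrence
  u_1 = v_1
  u_i = v_i − Σ_{j<i} ((v_i · u_j) / (u_j · u_j)) · u_j.

Step by step this gives:
  u_1 = (-1, -3, 3, 1)
  u_2 = (11/5, -12/5, -8/5, -1/5)
  u_3 = (5/2, 12/11, 19/11, 13/22)

Orthogonality check:
  u_2 · u_1 = 0 (should be 0)
  u_3 · u_1 = 0 (should be 0)
  u_3 · u_2 = 0 (should be 0)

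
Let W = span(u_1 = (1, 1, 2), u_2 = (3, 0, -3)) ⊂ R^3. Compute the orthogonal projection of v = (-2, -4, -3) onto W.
proj_W(v) = (-29/11, -23/11, -40/11)

Set up U = [u_1 | ... | u_2] ∈ R^(3×2). The projector onto W = col(U) is P = U (U^T U)^(-1) U^T.
Compute U^T U =
  [6, -3]
  [-3, 18],
and U^T v = (-12, 3).
Solve U^T U · c = U^T v for the coefficients: c = (-23/11, -2/11). The projection is proj_W(v) = U c.
Check: (v - proj_W(v)) · u_1 = 0  (should be 0).
Check: (v - proj_W(v)) · u_2 = 0  (should be 0).
Result: proj_W(v) = (-29/11, -23/11, -40/11).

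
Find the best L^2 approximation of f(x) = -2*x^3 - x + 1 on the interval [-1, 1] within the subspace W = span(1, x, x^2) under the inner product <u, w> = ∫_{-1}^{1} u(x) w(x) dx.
g(x) = 1 - 11*x/5

The best approximation g ∈ W is the orthogonal projection of f onto W. Writing g = a_0 + a_1 x + a_2 x^2, the coefficients solve the normal equations G · a = b where
  G_{ij} = <φ_i, φ_j> and b_i = <f, φ_i>, with φ_0 = 1, φ_1 = x, φ_2 = x^2.
G =
  [2, 0, 2/3]
  [0, 2/3, 0]
  [2/3, 0, 2/5],
b = (2, -22/15, 2/3).
Solving gives a_0 = 1, a_1 = -11/5, a_2 = 0, so
  g(x) = 1 - 11*x/5.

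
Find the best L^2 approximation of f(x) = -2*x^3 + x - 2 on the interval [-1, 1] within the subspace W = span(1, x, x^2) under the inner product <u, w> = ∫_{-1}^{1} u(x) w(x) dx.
g(x) = -x/5 - 2

The best approximation g ∈ W is the orthogonal projection of f onto W. Writing g = a_0 + a_1 x + a_2 x^2, the coefficients solve the normal equations G · a = b where
  G_{ij} = <φ_i, φ_j> and b_i = <f, φ_i>, with φ_0 = 1, φ_1 = x, φ_2 = x^2.
G =
  [2, 0, 2/3]
  [0, 2/3, 0]
  [2/3, 0, 2/5],
b = (-4, -2/15, -4/3).
Solving gives a_0 = -2, a_1 = -1/5, a_2 = 0, so
  g(x) = -x/5 - 2.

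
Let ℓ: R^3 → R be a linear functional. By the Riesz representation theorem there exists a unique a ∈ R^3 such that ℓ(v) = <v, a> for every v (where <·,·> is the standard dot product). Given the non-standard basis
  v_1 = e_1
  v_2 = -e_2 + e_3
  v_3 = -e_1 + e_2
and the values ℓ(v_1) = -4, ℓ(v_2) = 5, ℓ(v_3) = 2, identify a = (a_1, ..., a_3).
a = (-4, -2, 3)

Write a = (a_1, ..., a_3) in the standard basis. For each basis vector v_i, ℓ(v_i) = <v_i, a> is a linear equation in the a_j's. Collect the n equations into a matrix system V a = ℓ, where row i of V is v_i (expressed in the standard basis). Since V is invertible (lower-triangular with 1s on the diagonal, up to permutation), solve by back-substitution:
  V =
[[1, 0, 0],
 [0, -1, 1],
 [-1, 1, 0]]
  V a = (-4, 5, 2)
Solving gives a = (-4, -2, 3).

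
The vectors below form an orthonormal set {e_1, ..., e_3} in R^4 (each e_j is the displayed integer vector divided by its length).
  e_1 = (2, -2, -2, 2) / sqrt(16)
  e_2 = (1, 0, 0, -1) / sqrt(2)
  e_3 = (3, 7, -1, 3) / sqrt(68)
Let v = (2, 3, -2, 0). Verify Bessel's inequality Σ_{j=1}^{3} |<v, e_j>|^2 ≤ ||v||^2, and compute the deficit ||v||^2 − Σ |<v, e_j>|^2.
Σ |<v, e_j>|^2 = 497/34; ||v||^2 = 17; deficit = 81/34

Write each e_j = u_j / sqrt(<u_j, u_j>) where u_j is the displayed integer vector. Then <v, e_j> = <v, u_j> / sqrt(<u_j, u_j>), so |<v, e_j>|^2 = <v, u_j>^2 / <u_j, u_j>.
Coefficients: <v, e_1> = 2/sqrt(16), <v, e_2> = 2/sqrt(2), <v, e_3> = 29/sqrt(68).
Square and sum: Σ |<v, e_j>|^2 = 497/34.
Compute ||v||^2 = v·v = 17.
Deficit = 17 − 497/34 = 81/34 ≥ 0, confirming Bessel's inequality. (The deficit equals ||v − Σ <v,e_j> e_j||^2, the squared distance from v to span{e_j}.)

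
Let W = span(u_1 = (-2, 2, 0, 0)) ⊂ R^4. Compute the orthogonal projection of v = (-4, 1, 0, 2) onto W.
proj_W(v) = (-5/2, 5/2, 0, 0)

Set up U = [u_1 | ... | u_1] ∈ R^(4×1). The projector onto W = col(U) is P = U (U^T U)^(-1) U^T.
Compute U^T U =
  [8],
and U^T v = (10).
Solve U^T U · c = U^T v for the coefficients: c = (5/4). The projection is proj_W(v) = U c.
Check: (v - proj_W(v)) · u_1 = 0  (should be 0).
Result: proj_W(v) = (-5/2, 5/2, 0, 0).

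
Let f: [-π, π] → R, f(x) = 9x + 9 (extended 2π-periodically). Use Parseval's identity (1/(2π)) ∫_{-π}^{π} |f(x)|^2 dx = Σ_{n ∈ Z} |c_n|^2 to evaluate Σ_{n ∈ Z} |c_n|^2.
Σ |c_n|^2 = 27π^2 + 81

Expand and integrate term by term over [-π, π]:
  ∫ (9x)^2 dx = 81·(2π^3/3); ∫ 2·9·(9)·x dx = 0 (odd integrand); ∫ 9^2 dx = 81·2π.
So (1/(2π)) ∫_{-π}^{π} (9x + 9)^2 dx = 81π^2/3 + 81 = 27π^2 + 81.
Parseval ⇒ Σ |c_n|^2 = 27π^2 + 81.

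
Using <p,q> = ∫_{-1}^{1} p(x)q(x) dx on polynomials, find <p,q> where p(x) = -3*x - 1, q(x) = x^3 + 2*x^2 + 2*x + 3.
<p,q> = -188/15

Expand the product: p(x)·q(x) = -3*x^4 - 7*x^3 - 8*x^2 - 11*x - 3.
∫_{-1}^{1} of each monomial x^k gives [2/(k+1) if k even, 0 if k odd]. Integrating term-by-term (or equivalently evaluating the antiderivative F(x) = -3*x^5/5 - 7*x^4/4 - 8*x^3/3 - 11*x^2/2 - 3*x at the endpoints):
  F(1) − F(−1) = -811/60 − (-59/60) = -188/15.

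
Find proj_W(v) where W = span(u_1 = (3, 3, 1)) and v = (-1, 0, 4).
proj_W(v) = (3/19, 3/19, 1/19)

Set up U = [u_1 | ... | u_1] ∈ R^(3×1). The projector onto W = col(U) is P = U (U^T U)^(-1) U^T.
Compute U^T U =
  [19],
and U^T v = (1).
Solve U^T U · c = U^T v for the coefficients: c = (1/19). The projection is proj_W(v) = U c.
Check: (v - proj_W(v)) · u_1 = 0  (should be 0).
Result: proj_W(v) = (3/19, 3/19, 1/19).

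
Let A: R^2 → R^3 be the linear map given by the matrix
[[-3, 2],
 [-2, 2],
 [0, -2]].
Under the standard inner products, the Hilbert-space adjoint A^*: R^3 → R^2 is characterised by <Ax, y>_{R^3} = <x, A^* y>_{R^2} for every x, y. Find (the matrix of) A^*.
A^* = A^T =
[[-3, -2, 0],
 [2, 2, -2]]

For real matrices with standard dot products, the defining identity <Ax, y> = <x, A^* y> gives (Ax)^T y = x^T (A^*) y, i.e. x^T A^T y = x^T (A^*) y. Since this holds for all x, y, we must have A^* = A^T. Therefore
A^* =
[[-3, -2, 0],
 [2, 2, -2]].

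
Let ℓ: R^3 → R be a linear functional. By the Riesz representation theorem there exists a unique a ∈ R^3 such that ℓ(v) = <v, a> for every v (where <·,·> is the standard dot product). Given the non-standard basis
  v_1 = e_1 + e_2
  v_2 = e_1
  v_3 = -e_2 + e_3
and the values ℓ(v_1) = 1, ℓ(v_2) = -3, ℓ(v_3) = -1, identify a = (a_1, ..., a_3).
a = (-3, 4, 3)

Write a = (a_1, ..., a_3) in the standard basis. For each basis vector v_i, ℓ(v_i) = <v_i, a> is a linear equation in the a_j's. Collect the n equations into a matrix system V a = ℓ, where row i of V is v_i (expressed in the standard basis). Since V is invertible (lower-triangular with 1s on the diagonal, up to permutation), solve by back-substitution:
  V =
[[1, 1, 0],
 [1, 0, 0],
 [0, -1, 1]]
  V a = (1, -3, -1)
Solving gives a = (-3, 4, 3).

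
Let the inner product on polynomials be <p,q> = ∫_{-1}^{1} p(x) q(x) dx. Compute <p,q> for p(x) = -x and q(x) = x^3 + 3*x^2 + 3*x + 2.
<p,q> = -12/5

Expand the product: p(x)·q(x) = -x^4 - 3*x^3 - 3*x^2 - 2*x.
∫_{-1}^{1} of each monomial x^k gives [2/(k+1) if k even, 0 if k odd]. Integrating term-by-term (or equivalently evaluating the antiderivative F(x) = -x^5/5 - 3*x^4/4 - x^3 - x^2 at the endpoints):
  F(1) − F(−1) = -59/20 − (-11/20) = -12/5.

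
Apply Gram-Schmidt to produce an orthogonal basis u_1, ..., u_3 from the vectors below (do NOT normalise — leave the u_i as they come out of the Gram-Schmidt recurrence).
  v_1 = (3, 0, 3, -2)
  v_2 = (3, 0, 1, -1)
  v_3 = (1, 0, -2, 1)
Orthogonal basis:
  u_1 = (3, 0, 3, -2)
  u_2 = (12/11, 0, -10/11, 3/11)
  u_3 = (1/46, 0, 3/46, 3/23)

Apply the Gram-Schmidt recurrence
  u_1 = v_1
  u_i = v_i − Σ_{j<i} ((v_i · u_j) / (u_j · u_j)) · u_j.

Step by step this gives:
  u_1 = (3, 0, 3, -2)
  u_2 = (12/11, 0, -10/11, 3/11)
  u_3 = (1/46, 0, 3/46, 3/23)

Orthogonality check:
  u_2 · u_1 = 0 (should be 0)
  u_3 · u_1 = 0 (should be 0)
  u_3 · u_2 = 0 (should be 0)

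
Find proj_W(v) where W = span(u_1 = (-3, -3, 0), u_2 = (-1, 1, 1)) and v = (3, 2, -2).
proj_W(v) = (7/2, 3/2, -1)

Set up U = [u_1 | ... | u_2] ∈ R^(3×2). The projector onto W = col(U) is P = U (U^T U)^(-1) U^T.
Compute U^T U =
  [18, 0]
  [0, 3],
and U^T v = (-15, -3).
Solve U^T U · c = U^T v for the coefficients: c = (-5/6, -1). The projection is proj_W(v) = U c.
Check: (v - proj_W(v)) · u_1 = 0  (should be 0).
Check: (v - proj_W(v)) · u_2 = 0  (should be 0).
Result: proj_W(v) = (7/2, 3/2, -1).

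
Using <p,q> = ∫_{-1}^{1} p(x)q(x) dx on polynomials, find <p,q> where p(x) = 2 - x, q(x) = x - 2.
<p,q> = -26/3

Expand the product: p(x)·q(x) = -x^2 + 4*x - 4.
∫_{-1}^{1} of each monomial x^k gives [2/(k+1) if k even, 0 if k odd]. Integrating term-by-term (or equivalently evaluating the antiderivative F(x) = -x^3/3 + 2*x^2 - 4*x at the endpoints):
  F(1) − F(−1) = -7/3 − (19/3) = -26/3.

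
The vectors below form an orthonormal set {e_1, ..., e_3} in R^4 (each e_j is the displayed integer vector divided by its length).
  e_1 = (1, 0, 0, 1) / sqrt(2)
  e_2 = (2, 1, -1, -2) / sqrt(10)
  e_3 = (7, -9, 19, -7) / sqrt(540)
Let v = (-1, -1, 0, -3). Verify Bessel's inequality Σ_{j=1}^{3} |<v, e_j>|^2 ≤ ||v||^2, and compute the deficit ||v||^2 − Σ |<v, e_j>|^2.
Σ |<v, e_j>|^2 = 1067/108; ||v||^2 = 11; deficit = 121/108

Write each e_j = u_j / sqrt(<u_j, u_j>) where u_j is the displayed integer vector. Then <v, e_j> = <v, u_j> / sqrt(<u_j, u_j>), so |<v, e_j>|^2 = <v, u_j>^2 / <u_j, u_j>.
Coefficients: <v, e_1> = -4/sqrt(2), <v, e_2> = 3/sqrt(10), <v, e_3> = 23/sqrt(540).
Square and sum: Σ |<v, e_j>|^2 = 1067/108.
Compute ||v||^2 = v·v = 11.
Deficit = 11 − 1067/108 = 121/108 ≥ 0, confirming Bessel's inequality. (The deficit equals ||v − Σ <v,e_j> e_j||^2, the squared distance from v to span{e_j}.)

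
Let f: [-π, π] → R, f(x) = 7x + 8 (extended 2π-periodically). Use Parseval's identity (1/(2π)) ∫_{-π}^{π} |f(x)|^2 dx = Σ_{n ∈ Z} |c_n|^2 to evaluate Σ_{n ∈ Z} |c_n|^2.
Σ |c_n|^2 = 49π^2/3 + 64

Expand and integrate term by term over [-π, π]:
  ∫ (7x)^2 dx = 49·(2π^3/3); ∫ 2·7·(8)·x dx = 0 (odd integrand); ∫ 8^2 dx = 64·2π.
So (1/(2π)) ∫_{-π}^{π} (7x + 8)^2 dx = 49π^2/3 + 64 = 49π^2/3 + 64.
Parseval ⇒ Σ |c_n|^2 = 49π^2/3 + 64.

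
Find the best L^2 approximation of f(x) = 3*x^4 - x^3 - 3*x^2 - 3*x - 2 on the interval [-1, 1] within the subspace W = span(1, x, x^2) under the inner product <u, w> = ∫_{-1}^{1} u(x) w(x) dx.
g(x) = -3*x^2/7 - 18*x/5 - 79/35

The best approximation g ∈ W is the orthogonal projection of f onto W. Writing g = a_0 + a_1 x + a_2 x^2, the coefficients solve the normal equations G · a = b where
  G_{ij} = <φ_i, φ_j> and b_i = <f, φ_i>, with φ_0 = 1, φ_1 = x, φ_2 = x^2.
G =
  [2, 0, 2/3]
  [0, 2/3, 0]
  [2/3, 0, 2/5],
b = (-24/5, -12/5, -176/105).
Solving gives a_0 = -79/35, a_1 = -18/5, a_2 = -3/7, so
  g(x) = -3*x^2/7 - 18*x/5 - 79/35.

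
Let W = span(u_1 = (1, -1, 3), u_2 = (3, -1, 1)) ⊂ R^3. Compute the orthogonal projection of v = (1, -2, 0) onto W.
proj_W(v) = (25/18, -4/9, 7/18)

Set up U = [u_1 | ... | u_2] ∈ R^(3×2). The projector onto W = col(U) is P = U (U^T U)^(-1) U^T.
Compute U^T U =
  [11, 7]
  [7, 11],
and U^T v = (3, 5).
Solve U^T U · c = U^T v for the coefficients: c = (-1/36, 17/36). The projection is proj_W(v) = U c.
Check: (v - proj_W(v)) · u_1 = 0  (should be 0).
Check: (v - proj_W(v)) · u_2 = 0  (should be 0).
Result: proj_W(v) = (25/18, -4/9, 7/18).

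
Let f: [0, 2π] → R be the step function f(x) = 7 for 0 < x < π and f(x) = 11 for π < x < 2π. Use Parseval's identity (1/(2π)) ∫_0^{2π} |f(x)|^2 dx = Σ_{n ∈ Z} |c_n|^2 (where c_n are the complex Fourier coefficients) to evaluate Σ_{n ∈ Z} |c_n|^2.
Σ |c_n|^2 = 85

Parseval equates the L^2 energy of f (normalised by 1/(2π)) with the ℓ^2 sum of its Fourier coefficients: (1/(2π)) ∫_0^{2π} |f|^2 = Σ |c_n|^2.
Compute the left side: (1/(2π)) [∫_0^π 7^2 dx + ∫_π^{2π} 11^2 dx] = (1/(2π)) · (49π + 121π) = (49 + 121)/2 = 85.
So Σ_{n ∈ Z} |c_n|^2 = 85.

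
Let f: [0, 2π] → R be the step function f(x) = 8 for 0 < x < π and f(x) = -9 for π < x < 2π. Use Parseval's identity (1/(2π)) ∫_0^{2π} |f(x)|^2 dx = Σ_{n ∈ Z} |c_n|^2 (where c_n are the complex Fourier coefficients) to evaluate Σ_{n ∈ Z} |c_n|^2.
Σ |c_n|^2 = 145/2

Parseval equates the L^2 energy of f (normalised by 1/(2π)) with the ℓ^2 sum of its Fourier coefficients: (1/(2π)) ∫_0^{2π} |f|^2 = Σ |c_n|^2.
Compute the left side: (1/(2π)) [∫_0^π 8^2 dx + ∫_π^{2π} (-9)^2 dx] = (1/(2π)) · (64π + 81π) = (64 + 81)/2 = 145/2.
So Σ_{n ∈ Z} |c_n|^2 = 145/2.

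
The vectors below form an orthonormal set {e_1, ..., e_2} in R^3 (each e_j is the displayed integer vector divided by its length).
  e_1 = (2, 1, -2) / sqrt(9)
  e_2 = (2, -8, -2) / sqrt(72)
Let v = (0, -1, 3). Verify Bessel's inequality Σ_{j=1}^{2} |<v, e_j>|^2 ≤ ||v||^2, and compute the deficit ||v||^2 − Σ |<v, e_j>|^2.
Σ |<v, e_j>|^2 = 11/2; ||v||^2 = 10; deficit = 9/2

Write each e_j = u_j / sqrt(<u_j, u_j>) where u_j is the displayed integer vector. Then <v, e_j> = <v, u_j> / sqrt(<u_j, u_j>), so |<v, e_j>|^2 = <v, u_j>^2 / <u_j, u_j>.
Coefficients: <v, e_1> = -7/sqrt(9), <v, e_2> = 2/sqrt(72).
Square and sum: Σ |<v, e_j>|^2 = 11/2.
Compute ||v||^2 = v·v = 10.
Deficit = 10 − 11/2 = 9/2 ≥ 0, confirming Bessel's inequality. (The deficit equals ||v − Σ <v,e_j> e_j||^2, the squared distance from v to span{e_j}.)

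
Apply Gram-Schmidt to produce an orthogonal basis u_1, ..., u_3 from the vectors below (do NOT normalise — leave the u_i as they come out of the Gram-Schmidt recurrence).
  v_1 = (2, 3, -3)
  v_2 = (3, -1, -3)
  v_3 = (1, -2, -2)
Orthogonal basis:
  u_1 = (2, 3, -3)
  u_2 = (21/11, -29/11, -15/11)
  u_3 = (-96/137, -24/137, -88/137)

Apply the Gram-Schmidt recurrence
  u_1 = v_1
  u_i = v_i − Σ_{j<i} ((v_i · u_j) / (u_j · u_j)) · u_j.

Step by step this gives:
  u_1 = (2, 3, -3)
  u_2 = (21/11, -29/11, -15/11)
  u_3 = (-96/137, -24/137, -88/137)

Orthogonality check:
  u_2 · u_1 = 0 (should be 0)
  u_3 · u_1 = 0 (should be 0)
  u_3 · u_2 = 0 (should be 0)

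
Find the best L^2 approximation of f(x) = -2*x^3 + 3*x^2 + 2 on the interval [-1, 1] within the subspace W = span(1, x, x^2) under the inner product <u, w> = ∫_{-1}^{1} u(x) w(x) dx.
g(x) = 3*x^2 - 6*x/5 + 2

The best approximation g ∈ W is the orthogonal projection of f onto W. Writing g = a_0 + a_1 x + a_2 x^2, the coefficients solve the normal equations G · a = b where
  G_{ij} = <φ_i, φ_j> and b_i = <f, φ_i>, with φ_0 = 1, φ_1 = x, φ_2 = x^2.
G =
  [2, 0, 2/3]
  [0, 2/3, 0]
  [2/3, 0, 2/5],
b = (6, -4/5, 38/15).
Solving gives a_0 = 2, a_1 = -6/5, a_2 = 3, so
  g(x) = 3*x^2 - 6*x/5 + 2.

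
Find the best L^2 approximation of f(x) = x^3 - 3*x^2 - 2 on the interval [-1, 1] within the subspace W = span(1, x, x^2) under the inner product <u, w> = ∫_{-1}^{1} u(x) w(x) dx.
g(x) = -3*x^2 + 3*x/5 - 2

The best approximation g ∈ W is the orthogonal projection of f onto W. Writing g = a_0 + a_1 x + a_2 x^2, the coefficients solve the normal equations G · a = b where
  G_{ij} = <φ_i, φ_j> and b_i = <f, φ_i>, with φ_0 = 1, φ_1 = x, φ_2 = x^2.
G =
  [2, 0, 2/3]
  [0, 2/3, 0]
  [2/3, 0, 2/5],
b = (-6, 2/5, -38/15).
Solving gives a_0 = -2, a_1 = 3/5, a_2 = -3, so
  g(x) = -3*x^2 + 3*x/5 - 2.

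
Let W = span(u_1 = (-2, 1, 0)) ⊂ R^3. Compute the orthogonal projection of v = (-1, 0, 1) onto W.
proj_W(v) = (-4/5, 2/5, 0)

Set up U = [u_1 | ... | u_1] ∈ R^(3×1). The projector onto W = col(U) is P = U (U^T U)^(-1) U^T.
Compute U^T U =
  [5],
and U^T v = (2).
Solve U^T U · c = U^T v for the coefficients: c = (2/5). The projection is proj_W(v) = U c.
Check: (v - proj_W(v)) · u_1 = 0  (should be 0).
Result: proj_W(v) = (-4/5, 2/5, 0).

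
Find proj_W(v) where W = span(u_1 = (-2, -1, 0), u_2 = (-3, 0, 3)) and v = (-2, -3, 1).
proj_W(v) = (-17/6, -4/3, 1/6)

Set up U = [u_1 | ... | u_2] ∈ R^(3×2). The projector onto W = col(U) is P = U (U^T U)^(-1) U^T.
Compute U^T U =
  [5, 6]
  [6, 18],
and U^T v = (7, 9).
Solve U^T U · c = U^T v for the coefficients: c = (4/3, 1/18). The projection is proj_W(v) = U c.
Check: (v - proj_W(v)) · u_1 = 0  (should be 0).
Check: (v - proj_W(v)) · u_2 = 0  (should be 0).
Result: proj_W(v) = (-17/6, -4/3, 1/6).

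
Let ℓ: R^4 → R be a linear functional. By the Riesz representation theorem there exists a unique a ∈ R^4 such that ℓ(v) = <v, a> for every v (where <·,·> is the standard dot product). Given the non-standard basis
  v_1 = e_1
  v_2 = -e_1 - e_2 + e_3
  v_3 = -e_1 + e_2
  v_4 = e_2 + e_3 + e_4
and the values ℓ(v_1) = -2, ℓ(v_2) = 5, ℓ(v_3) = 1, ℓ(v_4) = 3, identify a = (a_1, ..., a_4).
a = (-2, -1, 2, 2)

Write a = (a_1, ..., a_4) in the standard basis. For each basis vector v_i, ℓ(v_i) = <v_i, a> is a linear equation in the a_j's. Collect the n equations into a matrix system V a = ℓ, where row i of V is v_i (expressed in the standard basis). Since V is invertible (lower-triangular with 1s on the diagonal, up to permutation), solve by back-substitution:
  V =
[[1, 0, 0, 0],
 [-1, -1, 1, 0],
 [-1, 1, 0, 0],
 [0, 1, 1, 1]]
  V a = (-2, 5, 1, 3)
Solving gives a = (-2, -1, 2, 2).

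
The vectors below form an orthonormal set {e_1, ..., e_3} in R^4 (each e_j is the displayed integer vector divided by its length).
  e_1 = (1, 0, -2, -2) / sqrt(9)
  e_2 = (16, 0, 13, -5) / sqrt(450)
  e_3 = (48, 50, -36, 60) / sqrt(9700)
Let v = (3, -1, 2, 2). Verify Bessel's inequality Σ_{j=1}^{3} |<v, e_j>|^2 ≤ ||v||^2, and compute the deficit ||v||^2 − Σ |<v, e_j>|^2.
Σ |<v, e_j>|^2 = 1354/97; ||v||^2 = 18; deficit = 392/97

Write each e_j = u_j / sqrt(<u_j, u_j>) where u_j is the displayed integer vector. Then <v, e_j> = <v, u_j> / sqrt(<u_j, u_j>), so |<v, e_j>|^2 = <v, u_j>^2 / <u_j, u_j>.
Coefficients: <v, e_1> = -5/sqrt(9), <v, e_2> = 64/sqrt(450), <v, e_3> = 142/sqrt(9700).
Square and sum: Σ |<v, e_j>|^2 = 1354/97.
Compute ||v||^2 = v·v = 18.
Deficit = 18 − 1354/97 = 392/97 ≥ 0, confirming Bessel's inequality. (The deficit equals ||v − Σ <v,e_j> e_j||^2, the squared distance from v to span{e_j}.)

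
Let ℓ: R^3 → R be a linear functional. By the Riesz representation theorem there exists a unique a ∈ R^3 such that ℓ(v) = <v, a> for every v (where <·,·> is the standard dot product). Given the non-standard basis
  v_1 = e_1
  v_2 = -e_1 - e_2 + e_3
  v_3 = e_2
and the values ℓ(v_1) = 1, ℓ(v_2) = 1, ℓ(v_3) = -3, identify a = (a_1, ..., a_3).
a = (1, -3, -1)

Write a = (a_1, ..., a_3) in the standard basis. For each basis vector v_i, ℓ(v_i) = <v_i, a> is a linear equation in the a_j's. Collect the n equations into a matrix system V a = ℓ, where row i of V is v_i (expressed in the standard basis). Since V is invertible (lower-triangular with 1s on the diagonal, up to permutation), solve by back-substitution:
  V =
[[1, 0, 0],
 [-1, -1, 1],
 [0, 1, 0]]
  V a = (1, 1, -3)
Solving gives a = (1, -3, -1).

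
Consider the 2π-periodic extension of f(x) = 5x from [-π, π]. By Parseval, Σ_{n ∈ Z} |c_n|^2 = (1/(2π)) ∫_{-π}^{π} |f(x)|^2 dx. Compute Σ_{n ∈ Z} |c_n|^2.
Σ |c_n|^2 = 25π^2/3

Expand and integrate term by term over [-π, π]:
  ∫ (5x)^2 dx = 25·(2π^3/3); ∫ 2·5·(0)·x dx = 0 (odd integrand); ∫ 0^2 dx = 0·2π.
So (1/(2π)) ∫_{-π}^{π} (5x)^2 dx = 25π^2/3 + 0 = 25π^2/3.
Parseval ⇒ Σ |c_n|^2 = 25π^2/3.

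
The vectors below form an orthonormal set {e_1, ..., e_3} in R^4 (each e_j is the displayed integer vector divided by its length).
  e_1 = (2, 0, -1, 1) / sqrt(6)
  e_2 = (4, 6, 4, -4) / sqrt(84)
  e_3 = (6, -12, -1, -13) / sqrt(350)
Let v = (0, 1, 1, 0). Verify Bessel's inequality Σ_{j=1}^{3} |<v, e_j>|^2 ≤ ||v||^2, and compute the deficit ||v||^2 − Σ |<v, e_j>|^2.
Σ |<v, e_j>|^2 = 46/25; ||v||^2 = 2; deficit = 4/25

Write each e_j = u_j / sqrt(<u_j, u_j>) where u_j is the displayed integer vector. Then <v, e_j> = <v, u_j> / sqrt(<u_j, u_j>), so |<v, e_j>|^2 = <v, u_j>^2 / <u_j, u_j>.
Coefficients: <v, e_1> = -1/sqrt(6), <v, e_2> = 10/sqrt(84), <v, e_3> = -13/sqrt(350).
Square and sum: Σ |<v, e_j>|^2 = 46/25.
Compute ||v||^2 = v·v = 2.
Deficit = 2 − 46/25 = 4/25 ≥ 0, confirming Bessel's inequality. (The deficit equals ||v − Σ <v,e_j> e_j||^2, the squared distance from v to span{e_j}.)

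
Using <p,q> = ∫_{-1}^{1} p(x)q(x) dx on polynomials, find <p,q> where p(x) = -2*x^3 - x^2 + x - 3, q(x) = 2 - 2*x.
<p,q> = -196/15

Expand the product: p(x)·q(x) = 4*x^4 - 2*x^3 - 4*x^2 + 8*x - 6.
∫_{-1}^{1} of each monomial x^k gives [2/(k+1) if k even, 0 if k odd]. Integrating term-by-term (or equivalently evaluating the antiderivative F(x) = 4*x^5/5 - x^4/2 - 4*x^3/3 + 4*x^2 - 6*x at the endpoints):
  F(1) − F(−1) = -91/30 − (301/30) = -196/15.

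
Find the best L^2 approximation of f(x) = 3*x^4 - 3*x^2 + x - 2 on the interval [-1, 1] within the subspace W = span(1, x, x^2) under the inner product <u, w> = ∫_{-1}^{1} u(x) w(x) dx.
g(x) = -3*x^2/7 + x - 79/35

The best approximation g ∈ W is the orthogonal projection of f onto W. Writing g = a_0 + a_1 x + a_2 x^2, the coefficients solve the normal equations G · a = b where
  G_{ij} = <φ_i, φ_j> and b_i = <f, φ_i>, with φ_0 = 1, φ_1 = x, φ_2 = x^2.
G =
  [2, 0, 2/3]
  [0, 2/3, 0]
  [2/3, 0, 2/5],
b = (-24/5, 2/3, -176/105).
Solving gives a_0 = -79/35, a_1 = 1, a_2 = -3/7, so
  g(x) = -3*x^2/7 + x - 79/35.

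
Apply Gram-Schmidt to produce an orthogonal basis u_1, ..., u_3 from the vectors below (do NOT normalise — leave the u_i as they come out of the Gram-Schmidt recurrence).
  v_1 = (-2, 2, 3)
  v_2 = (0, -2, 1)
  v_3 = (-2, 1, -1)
Orthogonal basis:
  u_1 = (-2, 2, 3)
  u_2 = (-2/17, -32/17, 20/17)
  u_3 = (-12/7, -3/7, -6/7)

Apply the Gram-Schmidt recurrence
  u_1 = v_1
  u_i = v_i − Σ_{j<i} ((v_i · u_j) / (u_j · u_j)) · u_j.

Step by step this gives:
  u_1 = (-2, 2, 3)
  u_2 = (-2/17, -32/17, 20/17)
  u_3 = (-12/7, -3/7, -6/7)

Orthogonality check:
  u_2 · u_1 = 0 (should be 0)
  u_3 · u_1 = 0 (should be 0)
  u_3 · u_2 = 0 (should be 0)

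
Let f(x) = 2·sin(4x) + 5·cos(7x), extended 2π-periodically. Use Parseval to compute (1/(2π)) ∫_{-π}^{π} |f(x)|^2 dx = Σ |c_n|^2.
Σ |c_n|^2 = 29/2

Expand |f|^2 and use orthogonality of {sin(nx), cos(mx)} on [-π, π]:
  ∫_{-π}^{π} sin(nx)^2 dx = π, ∫ cos(mx)^2 dx = π, and cross terms integrate to 0.
So ∫_{-π}^{π} f(x)^2 dx = 2^2 · π + 5^2 · π = (4 + 25)π.
Divide by 2π: (4 + 25)/2 = 29/2.
By Parseval, this equals Σ |c_n|^2.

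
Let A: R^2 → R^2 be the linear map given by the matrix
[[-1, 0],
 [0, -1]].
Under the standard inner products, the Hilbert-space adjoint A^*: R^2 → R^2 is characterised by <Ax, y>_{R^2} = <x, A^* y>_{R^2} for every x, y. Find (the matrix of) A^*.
A^* = A^T =
[[-1, 0],
 [0, -1]]

For real matrices with standard dot products, the defining identity <Ax, y> = <x, A^* y> gives (Ax)^T y = x^T (A^*) y, i.e. x^T A^T y = x^T (A^*) y. Since this holds for all x, y, we must have A^* = A^T. Therefore
A^* =
[[-1, 0],
 [0, -1]].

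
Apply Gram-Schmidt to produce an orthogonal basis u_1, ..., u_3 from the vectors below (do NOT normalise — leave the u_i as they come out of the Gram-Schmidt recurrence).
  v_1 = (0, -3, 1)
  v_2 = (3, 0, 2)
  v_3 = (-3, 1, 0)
Orthogonal basis:
  u_1 = (0, -3, 1)
  u_2 = (3, 3/5, 9/5)
  u_3 = (-1, 1/2, 3/2)

Apply the Gram-Schmidt recurrence
  u_1 = v_1
  u_i = v_i − Σ_{j<i} ((v_i · u_j) / (u_j · u_j)) · u_j.

Step by step this gives:
  u_1 = (0, -3, 1)
  u_2 = (3, 3/5, 9/5)
  u_3 = (-1, 1/2, 3/2)

Orthogonality check:
  u_2 · u_1 = 0 (should be 0)
  u_3 · u_1 = 0 (should be 0)
  u_3 · u_2 = 0 (should be 0)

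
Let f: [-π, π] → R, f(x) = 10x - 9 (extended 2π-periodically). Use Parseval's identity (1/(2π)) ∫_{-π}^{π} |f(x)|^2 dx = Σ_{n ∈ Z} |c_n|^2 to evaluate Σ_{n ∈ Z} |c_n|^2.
Σ |c_n|^2 = 100π^2/3 + 81

Expand and integrate term by term over [-π, π]:
  ∫ (10x)^2 dx = 100·(2π^3/3); ∫ 2·10·(-9)·x dx = 0 (odd integrand); ∫ (-9)^2 dx = 81·2π.
So (1/(2π)) ∫_{-π}^{π} (10x - 9)^2 dx = 100π^2/3 + 81 = 100π^2/3 + 81.
Parseval ⇒ Σ |c_n|^2 = 100π^2/3 + 81.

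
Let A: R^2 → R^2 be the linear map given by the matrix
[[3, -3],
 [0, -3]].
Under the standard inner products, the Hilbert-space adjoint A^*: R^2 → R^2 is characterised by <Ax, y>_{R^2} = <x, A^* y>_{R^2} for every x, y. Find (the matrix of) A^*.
A^* = A^T =
[[3, 0],
 [-3, -3]]

For real matrices with standard dot products, the defining identity <Ax, y> = <x, A^* y> gives (Ax)^T y = x^T (A^*) y, i.e. x^T A^T y = x^T (A^*) y. Since this holds for all x, y, we must have A^* = A^T. Therefore
A^* =
[[3, 0],
 [-3, -3]].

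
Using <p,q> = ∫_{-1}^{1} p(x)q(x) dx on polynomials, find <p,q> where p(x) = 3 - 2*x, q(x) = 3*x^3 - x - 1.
<p,q> = -106/15

Expand the product: p(x)·q(x) = -6*x^4 + 9*x^3 + 2*x^2 - x - 3.
∫_{-1}^{1} of each monomial x^k gives [2/(k+1) if k even, 0 if k odd]. Integrating term-by-term (or equivalently evaluating the antiderivative F(x) = -6*x^5/5 + 9*x^4/4 + 2*x^3/3 - x^2/2 - 3*x at the endpoints):
  F(1) − F(−1) = -107/60 − (317/60) = -106/15.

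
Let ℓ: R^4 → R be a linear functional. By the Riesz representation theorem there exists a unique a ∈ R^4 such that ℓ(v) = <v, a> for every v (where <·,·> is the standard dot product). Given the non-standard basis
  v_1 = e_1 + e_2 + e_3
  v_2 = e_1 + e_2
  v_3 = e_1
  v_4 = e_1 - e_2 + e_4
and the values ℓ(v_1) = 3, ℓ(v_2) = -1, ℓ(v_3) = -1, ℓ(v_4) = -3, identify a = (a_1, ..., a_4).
a = (-1, 0, 4, -2)

Write a = (a_1, ..., a_4) in the standard basis. For each basis vector v_i, ℓ(v_i) = <v_i, a> is a linear equation in the a_j's. Collect the n equations into a matrix system V a = ℓ, where row i of V is v_i (expressed in the standard basis). Since V is invertible (lower-triangular with 1s on the diagonal, up to permutation), solve by back-substitution:
  V =
[[1, 1, 1, 0],
 [1, 1, 0, 0],
 [1, 0, 0, 0],
 [1, -1, 0, 1]]
  V a = (3, -1, -1, -3)
Solving gives a = (-1, 0, 4, -2).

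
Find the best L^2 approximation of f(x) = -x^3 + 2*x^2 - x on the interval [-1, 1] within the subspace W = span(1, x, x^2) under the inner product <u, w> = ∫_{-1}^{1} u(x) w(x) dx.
g(x) = 2*x^2 - 8*x/5

The best approximation g ∈ W is the orthogonal projection of f onto W. Writing g = a_0 + a_1 x + a_2 x^2, the coefficients solve the normal equations G · a = b where
  G_{ij} = <φ_i, φ_j> and b_i = <f, φ_i>, with φ_0 = 1, φ_1 = x, φ_2 = x^2.
G =
  [2, 0, 2/3]
  [0, 2/3, 0]
  [2/3, 0, 2/5],
b = (4/3, -16/15, 4/5).
Solving gives a_0 = 0, a_1 = -8/5, a_2 = 2, so
  g(x) = 2*x^2 - 8*x/5.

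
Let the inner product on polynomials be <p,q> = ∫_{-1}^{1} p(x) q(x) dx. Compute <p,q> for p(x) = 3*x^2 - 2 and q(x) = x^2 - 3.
<p,q> = 88/15

Expand the product: p(x)·q(x) = 3*x^4 - 11*x^2 + 6.
∫_{-1}^{1} of each monomial x^k gives [2/(k+1) if k even, 0 if k odd]. Integrating term-by-term (or equivalently evaluating the antiderivative F(x) = 3*x^5/5 - 11*x^3/3 + 6*x at the endpoints):
  F(1) − F(−1) = 44/15 − (-44/15) = 88/15.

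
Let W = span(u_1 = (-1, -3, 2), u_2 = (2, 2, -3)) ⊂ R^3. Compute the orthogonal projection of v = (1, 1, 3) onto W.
proj_W(v) = (-8/7, 4/7, 9/7)

Set up U = [u_1 | ... | u_2] ∈ R^(3×2). The projector onto W = col(U) is P = U (U^T U)^(-1) U^T.
Compute U^T U =
  [14, -14]
  [-14, 17],
and U^T v = (2, -5).
Solve U^T U · c = U^T v for the coefficients: c = (-6/7, -1). The projection is proj_W(v) = U c.
Check: (v - proj_W(v)) · u_1 = 0  (should be 0).
Check: (v - proj_W(v)) · u_2 = 0  (should be 0).
Result: proj_W(v) = (-8/7, 4/7, 9/7).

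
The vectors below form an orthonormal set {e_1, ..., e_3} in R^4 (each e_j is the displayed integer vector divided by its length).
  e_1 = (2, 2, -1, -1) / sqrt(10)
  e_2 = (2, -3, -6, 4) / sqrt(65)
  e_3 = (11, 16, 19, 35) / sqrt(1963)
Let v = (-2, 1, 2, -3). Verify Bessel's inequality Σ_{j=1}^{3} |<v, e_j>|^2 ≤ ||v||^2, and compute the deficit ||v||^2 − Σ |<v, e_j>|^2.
Σ |<v, e_j>|^2 = 5315/302; ||v||^2 = 18; deficit = 121/302

Write each e_j = u_j / sqrt(<u_j, u_j>) where u_j is the displayed integer vector. Then <v, e_j> = <v, u_j> / sqrt(<u_j, u_j>), so |<v, e_j>|^2 = <v, u_j>^2 / <u_j, u_j>.
Coefficients: <v, e_1> = -1/sqrt(10), <v, e_2> = -31/sqrt(65), <v, e_3> = -73/sqrt(1963).
Square and sum: Σ |<v, e_j>|^2 = 5315/302.
Compute ||v||^2 = v·v = 18.
Deficit = 18 − 5315/302 = 121/302 ≥ 0, confirming Bessel's inequality. (The deficit equals ||v − Σ <v,e_j> e_j||^2, the squared distance from v to span{e_j}.)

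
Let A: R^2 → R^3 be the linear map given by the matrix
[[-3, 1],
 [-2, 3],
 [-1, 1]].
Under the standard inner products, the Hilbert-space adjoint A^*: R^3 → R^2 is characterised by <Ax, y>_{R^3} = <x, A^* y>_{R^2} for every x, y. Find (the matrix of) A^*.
A^* = A^T =
[[-3, -2, -1],
 [1, 3, 1]]

For real matrices with standard dot products, the defining identity <Ax, y> = <x, A^* y> gives (Ax)^T y = x^T (A^*) y, i.e. x^T A^T y = x^T (A^*) y. Since this holds for all x, y, we must have A^* = A^T. Therefore
A^* =
[[-3, -2, -1],
 [1, 3, 1]].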